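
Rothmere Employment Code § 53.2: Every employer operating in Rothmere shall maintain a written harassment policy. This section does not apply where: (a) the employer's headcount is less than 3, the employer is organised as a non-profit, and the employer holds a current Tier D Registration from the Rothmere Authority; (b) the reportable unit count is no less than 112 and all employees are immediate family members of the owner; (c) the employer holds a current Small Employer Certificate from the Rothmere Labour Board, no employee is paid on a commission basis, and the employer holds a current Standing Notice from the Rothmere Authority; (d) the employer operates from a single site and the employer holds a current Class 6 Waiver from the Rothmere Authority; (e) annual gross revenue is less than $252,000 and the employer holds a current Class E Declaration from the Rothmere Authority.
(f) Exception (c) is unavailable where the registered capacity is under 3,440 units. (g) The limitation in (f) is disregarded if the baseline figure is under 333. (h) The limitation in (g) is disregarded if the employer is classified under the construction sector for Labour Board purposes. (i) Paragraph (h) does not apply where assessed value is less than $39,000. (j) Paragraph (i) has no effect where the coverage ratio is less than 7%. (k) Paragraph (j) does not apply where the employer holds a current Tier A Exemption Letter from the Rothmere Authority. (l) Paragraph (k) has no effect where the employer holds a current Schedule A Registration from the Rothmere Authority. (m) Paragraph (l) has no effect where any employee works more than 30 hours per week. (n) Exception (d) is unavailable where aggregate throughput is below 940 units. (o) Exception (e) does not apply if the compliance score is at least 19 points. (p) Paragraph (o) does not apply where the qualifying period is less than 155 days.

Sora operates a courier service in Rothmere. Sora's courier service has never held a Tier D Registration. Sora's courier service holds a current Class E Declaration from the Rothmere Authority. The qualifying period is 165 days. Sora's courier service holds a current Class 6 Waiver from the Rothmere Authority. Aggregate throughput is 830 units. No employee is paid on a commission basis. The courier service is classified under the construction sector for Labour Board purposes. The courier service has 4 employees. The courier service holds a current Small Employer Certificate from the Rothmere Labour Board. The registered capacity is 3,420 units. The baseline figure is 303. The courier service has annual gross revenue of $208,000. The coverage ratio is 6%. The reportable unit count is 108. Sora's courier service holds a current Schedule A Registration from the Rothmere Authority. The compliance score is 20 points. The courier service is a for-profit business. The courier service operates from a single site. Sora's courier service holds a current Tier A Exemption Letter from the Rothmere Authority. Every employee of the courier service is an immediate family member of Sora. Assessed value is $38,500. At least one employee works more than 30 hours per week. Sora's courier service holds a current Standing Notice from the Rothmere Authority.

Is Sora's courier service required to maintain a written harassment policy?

No — exception (c) applies; Sora's courier service is not required to maintain a written harassment policy.

Exception (a) does not apply: the employer's headcount is 4, not less than 3.
Exception (b) does not apply: the reportable unit count is 108, short of 112.
Exception (c)'s conditions are all satisfied: a current Small Employer Certificate is held; no employee is paid on commission; a current Standing Notice is held. Considering the limiting provisions: (f) would limit (c) — the registered capacity is 3,420 units, under the 3,440 units limit — but (g) sets (f) aside: (g) applies — the baseline figure is 303, under the 333 limit. (h) would limit (g) — the courier service is classified under the construction sector — but (i) sets (h) aside: (i) applies — assessed value is $38,500, less than the $39,000 limit. (j) would limit (i) — the coverage ratio is 6%, less than the 7% limit — but (k) sets (j) aside: (k) is engaged — a current Tier A Exemption Letter is held. (l) would limit (k) — a current Schedule A Registration is held — but (m) sets (l) aside: (m) operates against (l): at least one employee exceeds 30 hours/week. So (c) applies.
Exception (d)'s conditions are all satisfied: the employer operates from a single site; a current Class 6 Waiver is held. However, paragraph (n) must be considered: (n) is engaged — aggregate throughput is 830 units, below the 940 units limit. (d) is therefore removed.
Exception (e)'s conditions are all satisfied: annual gross revenue is $208,000, less than the $252,000 limit; a current Class E Declaration is held. However, paragraphs (o)–(p) must be considered: (o) applies — the compliance score is 20 points, meeting the 19 points threshold. (p) is not engaged (the qualifying period is 165 days, not less than 155 days), so (o) stands. Exception (e) does not apply.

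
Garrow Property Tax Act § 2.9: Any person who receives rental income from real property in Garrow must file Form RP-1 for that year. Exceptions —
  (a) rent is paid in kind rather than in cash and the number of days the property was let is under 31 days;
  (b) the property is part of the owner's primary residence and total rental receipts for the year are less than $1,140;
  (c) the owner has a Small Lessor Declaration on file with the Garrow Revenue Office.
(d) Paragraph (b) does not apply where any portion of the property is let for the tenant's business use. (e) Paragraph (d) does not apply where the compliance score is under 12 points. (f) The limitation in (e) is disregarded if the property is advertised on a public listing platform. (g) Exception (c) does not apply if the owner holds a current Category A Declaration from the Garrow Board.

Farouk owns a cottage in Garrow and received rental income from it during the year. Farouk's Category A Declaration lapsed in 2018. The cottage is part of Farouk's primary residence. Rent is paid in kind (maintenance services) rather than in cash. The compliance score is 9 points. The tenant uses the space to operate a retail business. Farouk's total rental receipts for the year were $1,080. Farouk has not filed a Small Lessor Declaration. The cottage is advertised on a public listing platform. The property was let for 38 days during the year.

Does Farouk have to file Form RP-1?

Yes — Farouk must file Form RP-1.

Exception (a) fails — the number of days the property was let is 38 days, not under 31 days.
All of (b)'s requirements are met (the cottage is part of the primary residence; total rental receipts for the year are $1,080, less than the $1,140 limit). But applying paragraphs (d)–(f): (d) operates against (b): the space is let for business use. (e) would limit (d) — the compliance score is 9 points, under the 12 points limit — but (f) sets (e) aside: (f) is triggered — the property is publicly advertised. Exception (b) does not apply.
Exception (c) does not apply: no Small Lessor Declaration is on file.
Every exception is unavailable, so the rule governs.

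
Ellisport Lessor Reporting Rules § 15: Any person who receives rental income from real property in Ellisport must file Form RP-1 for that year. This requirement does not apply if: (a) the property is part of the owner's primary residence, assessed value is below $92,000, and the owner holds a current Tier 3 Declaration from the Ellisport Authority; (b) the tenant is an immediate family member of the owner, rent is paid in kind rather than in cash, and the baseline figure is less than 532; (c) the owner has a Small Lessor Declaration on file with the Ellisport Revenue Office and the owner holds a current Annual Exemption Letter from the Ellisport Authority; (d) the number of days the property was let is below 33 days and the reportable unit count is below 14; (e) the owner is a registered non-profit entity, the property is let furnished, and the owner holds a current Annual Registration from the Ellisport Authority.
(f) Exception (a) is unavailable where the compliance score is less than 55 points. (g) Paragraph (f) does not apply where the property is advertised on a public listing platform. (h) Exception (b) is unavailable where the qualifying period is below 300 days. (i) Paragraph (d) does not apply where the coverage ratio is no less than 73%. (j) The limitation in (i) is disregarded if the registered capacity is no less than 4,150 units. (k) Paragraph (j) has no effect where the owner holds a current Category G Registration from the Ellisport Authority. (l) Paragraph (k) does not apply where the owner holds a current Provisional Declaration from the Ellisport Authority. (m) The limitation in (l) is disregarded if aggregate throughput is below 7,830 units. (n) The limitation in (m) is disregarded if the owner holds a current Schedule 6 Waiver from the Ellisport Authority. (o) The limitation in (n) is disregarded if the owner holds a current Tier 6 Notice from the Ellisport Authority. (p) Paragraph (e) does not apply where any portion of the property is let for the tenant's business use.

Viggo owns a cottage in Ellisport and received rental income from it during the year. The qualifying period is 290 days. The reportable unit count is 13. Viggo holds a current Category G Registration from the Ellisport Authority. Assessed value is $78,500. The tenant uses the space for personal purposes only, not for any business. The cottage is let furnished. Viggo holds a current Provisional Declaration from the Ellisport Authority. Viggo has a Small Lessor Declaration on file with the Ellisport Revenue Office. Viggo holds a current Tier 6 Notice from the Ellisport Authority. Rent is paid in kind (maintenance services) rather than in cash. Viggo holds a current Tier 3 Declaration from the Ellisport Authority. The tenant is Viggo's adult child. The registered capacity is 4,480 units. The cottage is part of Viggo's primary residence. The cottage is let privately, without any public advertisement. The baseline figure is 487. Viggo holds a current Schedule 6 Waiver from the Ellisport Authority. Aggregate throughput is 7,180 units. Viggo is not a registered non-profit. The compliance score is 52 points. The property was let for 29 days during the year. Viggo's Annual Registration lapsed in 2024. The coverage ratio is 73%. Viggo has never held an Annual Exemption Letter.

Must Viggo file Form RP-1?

Exception (a)'s conditions are all satisfied: the cottage is part of the primary residence; assessed value is $78,500, below the $92,000 limit; a current Tier 3 Declaration is held. However, paragraphs (f)–(g) must be considered: (f) applies — the compliance score is 52 points, less than the 55 points limit. (g) does not operate here (the property is let privately without advertisement), so (f) stands. So (a) is unavailable.
All of (b)'s requirements are met (the tenant is an immediate family member; rent is paid in kind; the baseline figure is 487, less than the 532 limit). However, paragraph (h) must be considered: (h) operates against (b): the qualifying period is 290 days, below the 300 days limit. Exception (b) does not apply.
Exception (c) fails — there is no Annual Exemption Letter in force.
Exception (d): the number of days the property was let is 29 days, below the 33 days limit; the reportable unit count is 13, below the 14 limit — every condition holds. However, paragraphs (i)–(o) must be considered: (i) operates against (d): the coverage ratio is 73%, meeting the 73% threshold. (j) would limit (i) — the registered capacity is 4,480 units, meeting the 4,150 units threshold — but (k) sets (j) aside: (k) applies — a current Category G Registration is held. (l) is engaged (a current Provisional Declaration is held), but is itself disapplied by (m): (m) operates against (l): aggregate throughput is 7,180 units, below the 7,830 units limit. (n) would limit (m) — a current Schedule 6 Waiver is held — but (o) sets (n) aside: (o) operates — a current Tier 6 Notice is held. Exception (d) does not apply.
Exception (e) does not apply: Viggo is not a registered non-profit.
Every exception is unavailable, so the rule governs.

Yes — Viggo must file Form RP-1.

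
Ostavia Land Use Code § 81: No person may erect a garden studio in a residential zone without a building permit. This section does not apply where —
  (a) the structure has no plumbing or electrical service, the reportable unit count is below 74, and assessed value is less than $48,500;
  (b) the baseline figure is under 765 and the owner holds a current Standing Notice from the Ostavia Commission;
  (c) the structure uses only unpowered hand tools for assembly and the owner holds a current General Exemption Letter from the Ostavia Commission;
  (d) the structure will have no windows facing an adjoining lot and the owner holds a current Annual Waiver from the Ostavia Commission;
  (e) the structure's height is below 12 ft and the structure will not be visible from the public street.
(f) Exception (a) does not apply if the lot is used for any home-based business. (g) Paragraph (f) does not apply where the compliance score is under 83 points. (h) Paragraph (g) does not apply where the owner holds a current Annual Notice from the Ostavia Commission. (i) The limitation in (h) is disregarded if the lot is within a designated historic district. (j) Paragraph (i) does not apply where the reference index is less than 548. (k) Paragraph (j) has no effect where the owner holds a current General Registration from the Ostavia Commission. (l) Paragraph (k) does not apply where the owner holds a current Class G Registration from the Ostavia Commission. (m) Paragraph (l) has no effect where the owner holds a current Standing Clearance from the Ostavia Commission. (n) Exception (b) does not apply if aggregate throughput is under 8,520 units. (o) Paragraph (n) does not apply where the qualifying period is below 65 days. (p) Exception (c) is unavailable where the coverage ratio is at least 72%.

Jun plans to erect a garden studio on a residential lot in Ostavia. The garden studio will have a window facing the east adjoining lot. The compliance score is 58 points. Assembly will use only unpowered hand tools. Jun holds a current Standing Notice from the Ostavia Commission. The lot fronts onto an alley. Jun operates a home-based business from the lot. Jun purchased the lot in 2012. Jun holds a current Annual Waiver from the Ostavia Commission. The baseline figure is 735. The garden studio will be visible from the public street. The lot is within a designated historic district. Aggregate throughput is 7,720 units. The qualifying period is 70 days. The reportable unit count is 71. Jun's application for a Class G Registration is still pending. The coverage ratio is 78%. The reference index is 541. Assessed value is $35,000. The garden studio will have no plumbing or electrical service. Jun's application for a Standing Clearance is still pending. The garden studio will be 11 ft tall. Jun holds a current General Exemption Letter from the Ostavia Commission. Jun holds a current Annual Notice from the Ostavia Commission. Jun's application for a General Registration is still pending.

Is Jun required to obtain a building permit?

Exception (a) is satisfied on its face — there is no plumbing or electrical service; the reportable unit count is 71, below the 74 limit; assessed value is $35,000, less than the $48,500 limit. However, paragraphs (f)–(m) must be considered: (f) is engaged — a home-based business operates on the lot. (g) is engaged (the compliance score is 58 points, under the 83 points limit), but is overridden by (h): (h) operates — a current Annual Notice is held. (i) is triggered (the lot is in a historic district), but is overridden by (j): (j) operates against (i): the reference index is 541, less than the 548 limit. (k) is inapplicable (the General Registration is not current), so (j) stands. Exception (a) does not apply.
Exception (b) is satisfied on its face — the baseline figure is 735, under the 765 limit; a current Standing Notice is held. Turning to paragraphs (n)–(o): (n) operates against (b): aggregate throughput is 7,720 units, under the 8,520 units limit. (o) is not triggered (the qualifying period is 70 days, not below 65 days), so (n) stands. Exception (b) does not apply.
Exception (c): assembly uses only hand tools; a current General Exemption Letter is held — every condition holds. However, paragraph (p) must be considered: (p) operates against (c): the coverage ratio is 78%, meeting the 72% threshold. So (c) is unavailable.
Exception (d) does not apply: a window faces an adjoining lot.
Exception (e) does not apply: the structure will be visible from the street.
No exception displaces § 81.

Yes — Jun must obtain a building permit.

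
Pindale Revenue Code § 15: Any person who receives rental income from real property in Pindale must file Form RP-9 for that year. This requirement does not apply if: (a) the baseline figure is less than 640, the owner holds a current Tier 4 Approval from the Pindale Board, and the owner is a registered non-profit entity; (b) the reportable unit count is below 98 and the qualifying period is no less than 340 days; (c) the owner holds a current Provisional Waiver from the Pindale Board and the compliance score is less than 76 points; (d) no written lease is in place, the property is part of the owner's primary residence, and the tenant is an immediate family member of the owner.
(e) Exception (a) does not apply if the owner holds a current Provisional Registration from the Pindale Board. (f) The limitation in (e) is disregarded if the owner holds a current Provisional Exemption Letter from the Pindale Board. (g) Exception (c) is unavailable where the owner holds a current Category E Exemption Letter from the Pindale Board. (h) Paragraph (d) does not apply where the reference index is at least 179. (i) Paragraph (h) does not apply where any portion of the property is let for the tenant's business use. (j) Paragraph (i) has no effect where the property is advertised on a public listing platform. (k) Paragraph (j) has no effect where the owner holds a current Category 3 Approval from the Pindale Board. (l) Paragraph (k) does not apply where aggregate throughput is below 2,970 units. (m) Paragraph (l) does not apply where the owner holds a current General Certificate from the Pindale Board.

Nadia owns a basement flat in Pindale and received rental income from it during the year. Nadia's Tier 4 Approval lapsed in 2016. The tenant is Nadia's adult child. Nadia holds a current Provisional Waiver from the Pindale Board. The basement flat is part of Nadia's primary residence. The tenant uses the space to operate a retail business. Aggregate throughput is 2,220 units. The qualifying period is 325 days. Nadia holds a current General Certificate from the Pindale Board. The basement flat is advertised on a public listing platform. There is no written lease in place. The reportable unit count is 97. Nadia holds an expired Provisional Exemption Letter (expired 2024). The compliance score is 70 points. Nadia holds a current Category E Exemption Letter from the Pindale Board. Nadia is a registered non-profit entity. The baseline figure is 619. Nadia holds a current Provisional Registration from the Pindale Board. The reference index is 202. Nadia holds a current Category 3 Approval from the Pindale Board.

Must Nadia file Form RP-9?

Exception (a) fails — the Tier 4 Approval is not current.
Exception (b) requires that the qualifying period is no less than 340 days; but the qualifying period is 325 days, short of 340 days, so (b) is unavailable.
All of (c)'s requirements are met (a current Provisional Waiver is held; the compliance score is 70 points, less than the 76 points limit). Turning to paragraph (g): (g) operates against (c): a current Category E Exemption Letter is held. Exception (c) does not apply.
Exception (d) is satisfied on its face — there is no written lease; the basement flat is part of the primary residence; the tenant is an immediate family member. Applying paragraphs (h)–(m): (h) operates (the reference index is 202, meeting the 179 threshold), but yields to (i): (i) applies — the space is let for business use. (j) applies (the property is publicly advertised), but is set aside by (k): (k) operates against (j): a current Category 3 Approval is held. (l) is engaged (aggregate throughput is 2,220 units, below the 2,970 units limit), but yields to (m): (m) operates against (l): a current General Certificate is held. So (d) applies.

No — exception (d) applies; Nadia is not required to file Form RP-9.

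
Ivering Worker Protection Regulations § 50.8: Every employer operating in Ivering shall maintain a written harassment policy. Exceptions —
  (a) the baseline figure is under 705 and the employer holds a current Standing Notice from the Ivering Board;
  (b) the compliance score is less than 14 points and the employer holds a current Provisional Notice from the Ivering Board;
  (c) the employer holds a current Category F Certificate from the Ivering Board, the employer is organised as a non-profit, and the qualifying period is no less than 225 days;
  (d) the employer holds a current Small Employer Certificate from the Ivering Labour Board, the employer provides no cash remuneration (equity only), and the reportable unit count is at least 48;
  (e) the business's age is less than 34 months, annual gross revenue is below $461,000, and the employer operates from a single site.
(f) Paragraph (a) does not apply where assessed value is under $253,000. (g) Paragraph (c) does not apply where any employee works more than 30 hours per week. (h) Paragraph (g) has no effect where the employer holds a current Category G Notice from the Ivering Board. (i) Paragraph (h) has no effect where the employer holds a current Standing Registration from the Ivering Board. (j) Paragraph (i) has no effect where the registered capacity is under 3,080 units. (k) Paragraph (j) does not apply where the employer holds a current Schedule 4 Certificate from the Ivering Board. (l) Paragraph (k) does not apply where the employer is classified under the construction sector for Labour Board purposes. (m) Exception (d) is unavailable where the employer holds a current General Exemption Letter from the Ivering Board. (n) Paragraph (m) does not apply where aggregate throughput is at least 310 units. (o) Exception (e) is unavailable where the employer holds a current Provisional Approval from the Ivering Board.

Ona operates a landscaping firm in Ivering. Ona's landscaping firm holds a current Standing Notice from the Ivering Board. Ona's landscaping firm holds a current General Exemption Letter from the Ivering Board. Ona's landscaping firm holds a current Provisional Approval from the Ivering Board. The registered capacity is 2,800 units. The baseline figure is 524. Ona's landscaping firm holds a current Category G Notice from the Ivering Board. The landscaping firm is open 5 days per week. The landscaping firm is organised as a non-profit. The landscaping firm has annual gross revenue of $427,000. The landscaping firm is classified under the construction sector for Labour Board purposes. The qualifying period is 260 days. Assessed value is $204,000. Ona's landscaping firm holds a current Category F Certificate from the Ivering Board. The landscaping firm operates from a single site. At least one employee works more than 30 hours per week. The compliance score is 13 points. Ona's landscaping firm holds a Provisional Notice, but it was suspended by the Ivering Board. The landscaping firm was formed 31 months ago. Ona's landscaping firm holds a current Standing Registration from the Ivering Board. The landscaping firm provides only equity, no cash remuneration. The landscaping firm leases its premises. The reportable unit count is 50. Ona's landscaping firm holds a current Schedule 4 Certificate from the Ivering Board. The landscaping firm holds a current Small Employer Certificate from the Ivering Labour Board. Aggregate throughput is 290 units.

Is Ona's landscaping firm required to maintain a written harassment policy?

No — exception (c) applies; Ona's landscaping firm is not required to maintain a written harassment policy.

Exception (a): the baseline figure is 524, under the 705 limit; a current Standing Notice is held — every condition holds. However, paragraph (f) must be considered: (f) is triggered — assessed value is $204,000, under the $253,000 limit. Exception (a) does not apply.
Exception (b) fails — the Provisional Notice is not current.
Exception (c)'s conditions are all satisfied: a current Category F Certificate is held; the employer is a non-profit; the qualifying period is 260 days, meeting the 225 days threshold. Considering the limiting provisions: (g) would limit (c) — at least one employee exceeds 30 hours/week — but (h) sets (g) aside: (h) is engaged — a current Category G Notice is held. (i) is engaged (a current Standing Registration is held), but is displaced by (j): (j) operates against (i): the registered capacity is 2,800 units, under the 3,080 units limit. (k) operates (a current Schedule 4 Certificate is held), but is set aside by (l): (l) is engaged — the landscaping firm is classified under the construction sector. So (c) applies.
Exception (d): a current Small Employer Certificate is held; remuneration is equity-only; the reportable unit count is 50, meeting the 48 threshold — every condition holds. But: (m) is engaged — a current General Exemption Letter is held. (n), which would lift (m), is not triggered — aggregate throughput is 290 units, short of 310 units. So (d) is unavailable.
Exception (e): the business's age is 31 months, less than the 34 months limit; annual gross revenue is $427,000, below the $461,000 limit; the employer operates from a single site — every condition holds. But: (o) operates against (e): a current Provisional Approval is held. (e) is therefore removed.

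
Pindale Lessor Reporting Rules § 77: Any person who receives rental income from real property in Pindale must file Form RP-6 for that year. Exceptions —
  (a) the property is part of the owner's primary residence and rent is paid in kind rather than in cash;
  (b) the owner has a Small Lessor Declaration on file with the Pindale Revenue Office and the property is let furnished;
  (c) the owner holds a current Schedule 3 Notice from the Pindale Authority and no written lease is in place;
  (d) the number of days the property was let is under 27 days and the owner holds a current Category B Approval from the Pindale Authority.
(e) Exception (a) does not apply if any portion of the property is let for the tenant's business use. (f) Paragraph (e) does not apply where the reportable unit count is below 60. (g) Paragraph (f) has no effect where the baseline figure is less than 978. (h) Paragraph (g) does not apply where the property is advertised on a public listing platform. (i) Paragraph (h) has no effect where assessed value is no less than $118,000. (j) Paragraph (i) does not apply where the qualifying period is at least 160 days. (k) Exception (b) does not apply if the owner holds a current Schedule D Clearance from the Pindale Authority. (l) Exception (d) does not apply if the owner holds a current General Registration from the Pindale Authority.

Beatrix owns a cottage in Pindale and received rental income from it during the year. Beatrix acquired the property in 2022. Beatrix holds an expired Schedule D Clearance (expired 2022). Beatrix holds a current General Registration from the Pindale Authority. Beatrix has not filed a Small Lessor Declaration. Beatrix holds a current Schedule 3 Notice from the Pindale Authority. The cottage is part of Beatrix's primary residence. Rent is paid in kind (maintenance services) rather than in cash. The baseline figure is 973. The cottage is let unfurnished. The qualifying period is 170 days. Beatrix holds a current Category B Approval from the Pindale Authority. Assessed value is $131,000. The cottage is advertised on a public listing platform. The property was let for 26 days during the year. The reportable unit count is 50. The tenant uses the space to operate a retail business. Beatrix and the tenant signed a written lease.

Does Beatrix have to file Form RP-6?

Exception (a)'s conditions are all satisfied: the cottage is part of the primary residence; rent is paid in kind. Applying paragraphs (e)–(j): (e) applies (the space is let for business use), but is set aside by (f): (f) applies — the reportable unit count is 50, below the 60 limit. (g) would limit (f) — the baseline figure is 973, less than the 978 limit — but (h) sets (g) aside: (h) is engaged — the property is publicly advertised. (i) would limit (h) — assessed value is $131,000, meeting the $118,000 threshold — but (j) sets (i) aside: (j) operates — the qualifying period is 170 days, meeting the 160 days threshold. (a) remains available.
Exception (b) fails — no Small Lessor Declaration is on file.
Exception (c) does not apply: a written lease is in place.
Exception (d): the number of days the property was let is 26 days, under the 27 days limit; a current Category B Approval is held — every condition holds. But: (l) operates against (d): a current General Registration is held. (d) is therefore removed.

No — exception (a) applies; Beatrix is not required to file Form RP-6.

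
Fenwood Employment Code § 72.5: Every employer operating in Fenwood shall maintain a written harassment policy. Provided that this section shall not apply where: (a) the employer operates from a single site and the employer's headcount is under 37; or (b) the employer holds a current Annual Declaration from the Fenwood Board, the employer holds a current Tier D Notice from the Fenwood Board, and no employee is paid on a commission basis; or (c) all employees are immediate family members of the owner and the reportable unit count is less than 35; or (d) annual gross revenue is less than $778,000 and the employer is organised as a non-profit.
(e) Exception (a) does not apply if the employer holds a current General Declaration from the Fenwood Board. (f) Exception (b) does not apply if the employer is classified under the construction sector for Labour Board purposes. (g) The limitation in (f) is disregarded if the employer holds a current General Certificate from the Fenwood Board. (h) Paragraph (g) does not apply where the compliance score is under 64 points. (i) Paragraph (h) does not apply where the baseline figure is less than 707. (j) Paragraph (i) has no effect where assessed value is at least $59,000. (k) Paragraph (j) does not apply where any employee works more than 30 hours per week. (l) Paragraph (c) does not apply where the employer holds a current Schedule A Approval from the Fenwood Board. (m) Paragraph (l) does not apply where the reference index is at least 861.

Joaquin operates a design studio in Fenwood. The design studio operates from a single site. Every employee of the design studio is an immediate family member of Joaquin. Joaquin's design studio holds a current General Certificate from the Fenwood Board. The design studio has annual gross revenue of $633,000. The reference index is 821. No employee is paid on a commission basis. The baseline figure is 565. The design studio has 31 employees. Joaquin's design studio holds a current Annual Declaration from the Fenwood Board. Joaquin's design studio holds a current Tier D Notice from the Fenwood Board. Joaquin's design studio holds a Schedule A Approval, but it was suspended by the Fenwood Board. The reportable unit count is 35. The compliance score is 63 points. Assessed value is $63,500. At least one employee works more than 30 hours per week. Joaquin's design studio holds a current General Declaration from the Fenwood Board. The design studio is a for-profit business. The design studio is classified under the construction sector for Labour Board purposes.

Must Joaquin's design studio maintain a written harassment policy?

No — exception (b) applies; Joaquin's design studio is not required to maintain a written harassment policy.

Exception (a): the employer operates from a single site; the employer's headcount is 31, under the 37 limit — every condition holds. Turning to paragraph (e): (e) applies — a current General Declaration is held. Exception (a) does not apply.
Exception (b)'s conditions are all satisfied: a current Annual Declaration is held; a current Tier D Notice is held; no employee is paid on commission. As to paragraphs (f)–(k): (f) would limit (b) — the design studio is classified under the construction sector — but (g) sets (f) aside: (g) is engaged — a current General Certificate is held. (h) would limit (g) — the compliance score is 63 points, under the 64 points limit — but (i) sets (h) aside: (i) is engaged — the baseline figure is 565, less than the 707 limit. (j) is triggered (assessed value is $63,500, meeting the $59,000 threshold), but yields to (k): (k) operates — at least one employee exceeds 30 hours/week. So (b) applies.
Exception (c) fails — the reportable unit count is 35, not less than 35.
Exception (d) fails — the employer is for-profit.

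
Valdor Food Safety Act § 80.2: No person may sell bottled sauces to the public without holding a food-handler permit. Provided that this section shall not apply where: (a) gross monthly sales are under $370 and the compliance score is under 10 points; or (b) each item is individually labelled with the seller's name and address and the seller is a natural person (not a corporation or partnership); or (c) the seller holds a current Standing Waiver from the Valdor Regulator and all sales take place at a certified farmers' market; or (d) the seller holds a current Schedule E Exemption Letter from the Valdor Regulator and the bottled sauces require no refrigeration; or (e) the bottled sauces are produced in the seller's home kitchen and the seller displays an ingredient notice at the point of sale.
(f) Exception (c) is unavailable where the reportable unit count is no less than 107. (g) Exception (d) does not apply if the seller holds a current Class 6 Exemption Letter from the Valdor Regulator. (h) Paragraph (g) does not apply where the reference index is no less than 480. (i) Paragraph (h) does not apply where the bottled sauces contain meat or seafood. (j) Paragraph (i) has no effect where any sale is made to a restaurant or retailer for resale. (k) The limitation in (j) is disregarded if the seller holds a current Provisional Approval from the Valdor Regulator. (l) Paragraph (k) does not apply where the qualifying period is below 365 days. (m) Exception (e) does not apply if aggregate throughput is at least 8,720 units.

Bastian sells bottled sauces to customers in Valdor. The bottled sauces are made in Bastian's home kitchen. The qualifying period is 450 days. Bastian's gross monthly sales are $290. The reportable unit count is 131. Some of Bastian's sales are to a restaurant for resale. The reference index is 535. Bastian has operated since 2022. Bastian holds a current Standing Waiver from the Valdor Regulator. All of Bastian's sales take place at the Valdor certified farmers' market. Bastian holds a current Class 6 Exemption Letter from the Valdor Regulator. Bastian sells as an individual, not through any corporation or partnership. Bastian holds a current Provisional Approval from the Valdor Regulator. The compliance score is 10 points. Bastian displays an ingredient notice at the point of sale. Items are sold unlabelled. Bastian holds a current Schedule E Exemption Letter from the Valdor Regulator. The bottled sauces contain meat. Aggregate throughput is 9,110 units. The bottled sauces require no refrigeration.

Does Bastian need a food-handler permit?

Exception (a) requires that the compliance score is under 10 points; but the compliance score is 10 points, not under 10 points, so (a) is unavailable.
Exception (b) does not apply: items are sold unlabelled.
All of (c)'s requirements are met (a current Standing Waiver is held; all sales are at a certified farmers' market). But: (f) operates against (c): the reportable unit count is 131, meeting the 107 threshold. So (c) is unavailable.
All of (d)'s requirements are met (a current Schedule E Exemption Letter is held; the bottled sauces are shelf-stable). But applying paragraphs (g)–(l): (g) operates — a current Class 6 Exemption Letter is held. (h) would limit (g) — the reference index is 535, meeting the 480 threshold — but (i) sets (h) aside: (i) operates against (h): the bottled sauces contain meat. (j) is engaged (some sales are to a restaurant for resale), but is displaced by (k): (k) applies — a current Provisional Approval is held. (l), which would lift (k), is not triggered — the qualifying period is 450 days, not below 365 days. So (d) is unavailable.
Exception (e): the bottled sauces are home-kitchen produced; an ingredient notice is displayed — every condition holds. But: (m) operates against (e): aggregate throughput is 9,110 units, meeting the 8,720 units threshold. Exception (e) does not apply.
None of the exceptions is available; § 80.2 applies in full.

Yes — Bastian must hold a food-handler permit.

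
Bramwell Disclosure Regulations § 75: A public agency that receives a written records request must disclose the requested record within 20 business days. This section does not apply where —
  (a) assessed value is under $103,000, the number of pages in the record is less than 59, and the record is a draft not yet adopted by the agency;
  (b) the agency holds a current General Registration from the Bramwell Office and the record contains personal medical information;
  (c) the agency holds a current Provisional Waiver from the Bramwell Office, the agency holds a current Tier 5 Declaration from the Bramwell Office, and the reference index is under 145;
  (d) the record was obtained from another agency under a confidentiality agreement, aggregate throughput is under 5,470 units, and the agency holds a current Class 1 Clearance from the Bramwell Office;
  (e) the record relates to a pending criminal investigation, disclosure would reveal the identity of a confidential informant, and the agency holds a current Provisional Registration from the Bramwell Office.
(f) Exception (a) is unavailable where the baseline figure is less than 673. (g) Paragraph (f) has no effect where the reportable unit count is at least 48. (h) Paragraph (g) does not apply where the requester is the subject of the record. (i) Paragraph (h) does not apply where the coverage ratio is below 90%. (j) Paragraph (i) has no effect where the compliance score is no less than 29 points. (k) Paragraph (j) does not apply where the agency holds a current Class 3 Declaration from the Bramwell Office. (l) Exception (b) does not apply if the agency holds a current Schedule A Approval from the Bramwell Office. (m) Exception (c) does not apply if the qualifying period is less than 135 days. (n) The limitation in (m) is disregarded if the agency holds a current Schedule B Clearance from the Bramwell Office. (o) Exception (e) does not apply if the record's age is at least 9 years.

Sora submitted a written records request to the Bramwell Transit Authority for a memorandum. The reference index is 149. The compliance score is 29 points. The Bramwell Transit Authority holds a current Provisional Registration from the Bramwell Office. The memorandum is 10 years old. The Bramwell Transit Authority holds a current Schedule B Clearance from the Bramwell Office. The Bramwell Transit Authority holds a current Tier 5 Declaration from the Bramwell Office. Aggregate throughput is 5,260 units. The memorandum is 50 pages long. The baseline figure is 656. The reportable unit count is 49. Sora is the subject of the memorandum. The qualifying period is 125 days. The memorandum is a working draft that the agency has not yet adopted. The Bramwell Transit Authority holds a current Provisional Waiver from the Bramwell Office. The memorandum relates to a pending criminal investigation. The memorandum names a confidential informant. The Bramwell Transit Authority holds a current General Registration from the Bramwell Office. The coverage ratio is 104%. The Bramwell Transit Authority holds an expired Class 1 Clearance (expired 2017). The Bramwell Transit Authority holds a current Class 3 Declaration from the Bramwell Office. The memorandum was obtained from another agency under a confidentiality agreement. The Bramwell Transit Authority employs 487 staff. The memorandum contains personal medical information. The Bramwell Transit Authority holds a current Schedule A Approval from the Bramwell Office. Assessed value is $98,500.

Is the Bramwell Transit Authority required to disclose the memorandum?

Exception (a)'s conditions are all satisfied: assessed value is $98,500, under the $103,000 limit; the number of pages in the record is 50, less than the 59 limit; the memorandum is an unadopted draft. But: (f) operates against (a): the baseline figure is 656, less than the 673 limit. (g) is engaged (the reportable unit count is 49, meeting the 48 threshold), but is displaced by (h): (h) is engaged — Sora is the subject of the memorandum. (i) is not triggered (the coverage ratio is 104%, not below 90%), so (h) stands. So (a) is unavailable.
All of (b)'s requirements are met (a current General Registration is held; the memorandum contains personal medical information). But applying paragraph (l): (l) is engaged — a current Schedule A Approval is held. So (b) is unavailable.
Exception (c) requires that the reference index is under 145; but the reference index is 149, not under 145, so (c) is unavailable.
Exception (d) does not apply: the Class 1 Clearance is not current.
Exception (e): the memorandum relates to a pending investigation; the memorandum names a confidential informant; a current Provisional Registration is held — every condition holds. Turning to paragraph (o): (o) operates against (e): the record's age is 10 years, meeting the 9 years threshold. So (e) is unavailable.
None of the exceptions is available; § 75 applies in full.

Yes — the Bramwell Transit Authority must disclose the memorandum.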